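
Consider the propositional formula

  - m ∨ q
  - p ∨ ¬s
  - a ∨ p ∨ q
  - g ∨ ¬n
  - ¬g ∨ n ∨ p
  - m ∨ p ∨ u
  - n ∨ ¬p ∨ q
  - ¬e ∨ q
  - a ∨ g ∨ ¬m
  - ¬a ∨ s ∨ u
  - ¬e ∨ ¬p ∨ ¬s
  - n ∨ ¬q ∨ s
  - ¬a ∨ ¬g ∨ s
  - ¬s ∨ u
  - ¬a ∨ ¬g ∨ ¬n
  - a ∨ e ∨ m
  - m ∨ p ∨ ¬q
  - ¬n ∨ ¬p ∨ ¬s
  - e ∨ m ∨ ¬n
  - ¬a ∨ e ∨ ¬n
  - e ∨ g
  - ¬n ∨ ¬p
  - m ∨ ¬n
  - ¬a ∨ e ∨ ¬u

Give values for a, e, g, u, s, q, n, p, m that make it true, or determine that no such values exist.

Set a = False.
Set e = False.
  then (a ∨ e ∨ m) forces m = True.
  then (e ∨ g) forces g = True.
Set u = True.
Set s = True.
  then (p ∨ ¬s) forces p = True.
  then (¬n ∨ ¬p ∨ ¬s) forces n = False.
  then (n ∨ ¬p ∨ q) forces q = True.
All clauses satisfied.

a: False, e: False, g: True, u: True, s: True, q: True, n: False, p: True, m: True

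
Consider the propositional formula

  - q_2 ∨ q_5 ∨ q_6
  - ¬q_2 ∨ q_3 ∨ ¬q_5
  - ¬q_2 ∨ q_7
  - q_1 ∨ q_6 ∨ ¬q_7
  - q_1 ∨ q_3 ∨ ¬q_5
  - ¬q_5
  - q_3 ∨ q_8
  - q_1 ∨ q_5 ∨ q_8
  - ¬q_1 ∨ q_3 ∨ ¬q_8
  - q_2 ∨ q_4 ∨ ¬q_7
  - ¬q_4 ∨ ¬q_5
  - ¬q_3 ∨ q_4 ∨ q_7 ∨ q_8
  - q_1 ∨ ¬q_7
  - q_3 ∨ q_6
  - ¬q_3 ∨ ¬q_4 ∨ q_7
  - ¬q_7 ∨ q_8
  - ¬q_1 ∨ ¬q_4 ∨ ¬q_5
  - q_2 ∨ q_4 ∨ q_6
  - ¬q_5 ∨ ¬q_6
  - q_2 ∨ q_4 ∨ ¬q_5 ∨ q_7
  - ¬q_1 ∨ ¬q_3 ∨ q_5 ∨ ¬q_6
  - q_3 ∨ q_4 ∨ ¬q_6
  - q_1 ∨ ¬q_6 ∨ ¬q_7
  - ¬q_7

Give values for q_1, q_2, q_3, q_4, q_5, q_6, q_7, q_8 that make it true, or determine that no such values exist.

q_1: False; q_2: False; q_3: False; q_4: True; q_5: False; q_6: True; q_7: False; q_8: True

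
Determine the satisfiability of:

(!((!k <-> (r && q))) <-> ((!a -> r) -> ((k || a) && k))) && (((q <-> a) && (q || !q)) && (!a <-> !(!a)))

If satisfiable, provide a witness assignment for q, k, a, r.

The conjunct !a <-> !(!a) is unsatisfiable on its own:
  a=F: evaluates to False.
  a=T: evaluates to False.
So the whole conjunction is unsatisfiable.

Unsatisfiable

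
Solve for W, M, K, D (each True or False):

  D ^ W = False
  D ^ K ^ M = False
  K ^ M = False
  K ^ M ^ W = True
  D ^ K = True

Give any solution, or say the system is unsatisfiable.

Adding constraints 1, 2, 4 mod 2: every variable appears an even number of times on the left, so the left side is 0.
But the right sides sum to 1 (mod 2). 0 ≠ 1 — the system is inconsistent.

Unsatisfiable — no assignment works.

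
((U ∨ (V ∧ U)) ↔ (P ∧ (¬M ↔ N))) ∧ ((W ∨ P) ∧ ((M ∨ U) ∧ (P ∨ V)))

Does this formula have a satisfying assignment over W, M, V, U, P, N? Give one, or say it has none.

W=T; M=F; V=T; U=T; P=T; N=T

  (U ∨ (V ∧ U)) ↔ (P ∧ (¬M ↔ N)) = True
    U ∨ (V ∧ U) = True
      V ∧ U = True
    P ∧ (¬M ↔ N) = True
      ¬M ↔ N = True
        ¬M = True
  (W ∨ P) ∧ ((M ∨ U) ∧ (P ∨ V)) = True
    W ∨ P = True
    (M ∨ U) ∧ (P ∨ V) = True
      M ∨ U = True
      P ∨ V = True
Both conjuncts True, so the formula holds.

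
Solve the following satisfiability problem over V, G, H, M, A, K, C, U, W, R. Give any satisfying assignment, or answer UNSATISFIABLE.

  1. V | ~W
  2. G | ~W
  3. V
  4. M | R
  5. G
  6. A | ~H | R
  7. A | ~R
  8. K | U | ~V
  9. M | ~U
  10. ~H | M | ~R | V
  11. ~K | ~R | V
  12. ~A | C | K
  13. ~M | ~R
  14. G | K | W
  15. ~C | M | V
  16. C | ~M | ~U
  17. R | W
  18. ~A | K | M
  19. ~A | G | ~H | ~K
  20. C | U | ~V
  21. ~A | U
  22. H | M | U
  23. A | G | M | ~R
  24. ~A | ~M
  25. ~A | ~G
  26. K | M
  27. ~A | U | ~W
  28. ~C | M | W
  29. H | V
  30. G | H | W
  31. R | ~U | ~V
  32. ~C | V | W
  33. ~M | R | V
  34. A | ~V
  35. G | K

No satisfying assignment exists.

Case V = True:
  (G) forces G = True.
  (~A | ~G) forces A = False.
  Clause (A | ~V) is falsified — contradiction.
Case V = False:
  Clause (V) is falsified — contradiction.
Both cases fail, so the formula is unsatisfiable.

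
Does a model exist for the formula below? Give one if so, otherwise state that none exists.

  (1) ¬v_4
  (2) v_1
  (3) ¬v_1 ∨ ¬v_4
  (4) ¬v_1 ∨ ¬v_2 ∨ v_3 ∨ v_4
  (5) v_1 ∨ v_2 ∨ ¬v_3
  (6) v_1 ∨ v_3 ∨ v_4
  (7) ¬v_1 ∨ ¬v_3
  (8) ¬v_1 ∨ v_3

The formula is unsatisfiable.

Case v_1 = True:
  (¬v_4) forces v_4 = False.
  (¬v_1 ∨ ¬v_3) forces v_3 = False.
  Clause (¬v_1 ∨ v_3) is falsified — contradiction.
Case v_1 = False:
  Clause (v_1) is falsified — contradiction.
Both cases fail, so the formula is unsatisfiable.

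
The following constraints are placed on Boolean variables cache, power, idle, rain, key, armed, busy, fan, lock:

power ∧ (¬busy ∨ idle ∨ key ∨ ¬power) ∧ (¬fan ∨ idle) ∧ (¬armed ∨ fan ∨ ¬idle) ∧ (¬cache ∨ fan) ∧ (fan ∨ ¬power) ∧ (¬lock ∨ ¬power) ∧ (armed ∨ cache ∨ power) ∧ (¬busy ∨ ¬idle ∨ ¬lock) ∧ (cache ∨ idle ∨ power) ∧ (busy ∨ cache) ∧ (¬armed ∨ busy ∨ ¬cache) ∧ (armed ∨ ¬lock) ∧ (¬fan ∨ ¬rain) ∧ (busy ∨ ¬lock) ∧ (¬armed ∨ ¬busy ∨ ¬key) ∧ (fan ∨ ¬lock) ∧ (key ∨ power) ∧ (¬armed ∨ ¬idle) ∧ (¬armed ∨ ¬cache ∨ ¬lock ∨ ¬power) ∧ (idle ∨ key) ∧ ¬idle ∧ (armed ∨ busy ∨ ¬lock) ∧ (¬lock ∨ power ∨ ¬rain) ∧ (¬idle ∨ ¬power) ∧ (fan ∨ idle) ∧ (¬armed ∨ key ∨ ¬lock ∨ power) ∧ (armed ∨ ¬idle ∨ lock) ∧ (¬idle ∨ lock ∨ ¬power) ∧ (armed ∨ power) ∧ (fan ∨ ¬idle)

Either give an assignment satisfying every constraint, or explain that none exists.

Case power = True:
  (fan ∨ ¬power) forces fan = True.
  (¬fan ∨ idle) forces idle = True.
  Clause (¬idle) is falsified — contradiction.
Case power = False:
  Clause (power) is falsified — contradiction.
Both cases fail, so the formula is unsatisfiable.

UNSATISFIABLE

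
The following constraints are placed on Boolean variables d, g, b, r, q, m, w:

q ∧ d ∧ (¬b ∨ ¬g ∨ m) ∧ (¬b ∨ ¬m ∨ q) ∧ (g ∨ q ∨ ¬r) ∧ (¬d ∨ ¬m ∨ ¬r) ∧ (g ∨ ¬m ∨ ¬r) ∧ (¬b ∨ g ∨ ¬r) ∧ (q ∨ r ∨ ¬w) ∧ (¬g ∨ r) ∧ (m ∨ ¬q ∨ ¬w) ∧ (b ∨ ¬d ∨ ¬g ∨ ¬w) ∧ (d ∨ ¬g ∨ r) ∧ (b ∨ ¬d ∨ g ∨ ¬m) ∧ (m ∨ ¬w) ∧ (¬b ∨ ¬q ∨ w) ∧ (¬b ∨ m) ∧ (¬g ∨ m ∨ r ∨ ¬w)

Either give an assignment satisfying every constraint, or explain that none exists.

Unit clause (q) forces q = True.
Unit clause (d) forces d = True.
Set g = False.
Set b = False.
  then (b ∨ ¬d ∨ g ∨ ¬m) forces m = False.
  then (m ∨ ¬w) forces w = False.
Set r = False.
All clauses satisfied.

d=T, g=F, b=F, r=F, q=T, m=F, w=F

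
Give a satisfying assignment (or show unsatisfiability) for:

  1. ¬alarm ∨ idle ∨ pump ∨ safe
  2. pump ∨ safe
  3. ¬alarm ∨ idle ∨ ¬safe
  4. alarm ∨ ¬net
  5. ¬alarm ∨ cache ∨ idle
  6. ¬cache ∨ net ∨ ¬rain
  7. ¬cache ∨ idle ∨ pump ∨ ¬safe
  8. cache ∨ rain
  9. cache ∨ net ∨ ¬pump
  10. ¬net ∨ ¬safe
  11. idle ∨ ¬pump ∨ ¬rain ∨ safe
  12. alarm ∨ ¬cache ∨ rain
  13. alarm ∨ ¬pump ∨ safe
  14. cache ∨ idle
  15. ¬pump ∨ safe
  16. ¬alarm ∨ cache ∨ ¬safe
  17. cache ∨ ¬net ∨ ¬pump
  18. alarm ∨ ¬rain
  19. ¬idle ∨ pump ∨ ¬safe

Try net = True:
  (alarm ∨ ¬net) forces alarm = True.
  (¬net ∨ ¬safe) forces safe = False.
  (pump ∨ safe) forces pump = True.
  clause (¬pump ∨ safe) is falsified — backtrack.
So net = False.
Set alarm = True.
Try safe = False:
  (pump ∨ safe) forces pump = True.
  clause (¬pump ∨ safe) is falsified — backtrack.
So safe = True.
  then (¬alarm ∨ idle ∨ ¬safe) forces idle = True.
  then (¬alarm ∨ cache ∨ ¬safe) forces cache = True.
  then (¬idle ∨ pump ∨ ¬safe) forces pump = True.
  then (¬cache ∨ net ∨ ¬rain) forces rain = False.
All clauses satisfied.

net=F, alarm=T, safe=T, rain=F, pump=T, idle=T, cache=T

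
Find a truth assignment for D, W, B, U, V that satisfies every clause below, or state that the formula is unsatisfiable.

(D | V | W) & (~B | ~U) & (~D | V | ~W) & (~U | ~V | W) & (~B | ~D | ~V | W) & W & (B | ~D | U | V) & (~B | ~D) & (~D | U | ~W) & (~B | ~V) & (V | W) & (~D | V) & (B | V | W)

D = False; W = True; B = True; U = False; V = False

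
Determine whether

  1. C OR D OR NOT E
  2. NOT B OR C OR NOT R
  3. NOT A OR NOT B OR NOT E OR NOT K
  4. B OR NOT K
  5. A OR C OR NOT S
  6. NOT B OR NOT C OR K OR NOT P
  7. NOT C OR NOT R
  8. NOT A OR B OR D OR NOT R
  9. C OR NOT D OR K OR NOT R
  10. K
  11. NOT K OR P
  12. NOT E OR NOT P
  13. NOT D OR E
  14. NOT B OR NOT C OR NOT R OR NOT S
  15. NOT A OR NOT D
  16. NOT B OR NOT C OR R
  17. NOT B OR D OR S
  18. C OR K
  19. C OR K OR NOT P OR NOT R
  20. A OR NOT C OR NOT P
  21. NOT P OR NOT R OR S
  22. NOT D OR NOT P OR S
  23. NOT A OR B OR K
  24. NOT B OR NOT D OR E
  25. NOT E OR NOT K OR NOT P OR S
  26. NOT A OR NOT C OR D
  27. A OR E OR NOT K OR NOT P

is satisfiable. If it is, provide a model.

Unit clause (K) forces K = True.
In (NOT K OR P) only P is left, so P = True.
In (NOT E OR NOT P) only NOT E is left, so E = False.
In (NOT D OR E) only NOT D is left, so D = False.
In (A OR E OR NOT K OR NOT P) only A is left, so A = True.
In (B OR NOT K) only B is left, so B = True.
In (NOT B OR D OR S) only S is left, so S = True.
In (NOT A OR NOT C OR D) only NOT C is left, so C = False.
In (NOT B OR C OR NOT R) only NOT R is left, so R = False.
All clauses satisfied.

R: False; C: False; P: True; S: True; K: True; A: True; B: True; E: False; D: False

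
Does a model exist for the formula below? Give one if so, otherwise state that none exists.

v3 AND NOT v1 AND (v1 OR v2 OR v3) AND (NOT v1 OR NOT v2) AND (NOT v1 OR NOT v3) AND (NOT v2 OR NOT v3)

Unit clause (v3) forces v3 = True.
Unit clause (NOT v1) forces v1 = False.
In (NOT v2 OR NOT v3) only NOT v2 is left, so v2 = False.
Check each clause:
  (v3): v3 holds.
  (NOT v1): NOT v1 holds.
  (v1 OR v2 OR v3): v3 holds.
  (NOT v1 OR NOT v2): NOT v1 holds.
  (NOT v1 OR NOT v3): NOT v1 holds.
  (NOT v2 OR NOT v3): NOT v2 holds.
All clauses satisfied.

v1=F; v2=F; v3=T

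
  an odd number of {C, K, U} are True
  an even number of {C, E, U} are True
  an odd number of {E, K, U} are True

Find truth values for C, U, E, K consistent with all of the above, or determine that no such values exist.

C = False, U = False, E = False, K = True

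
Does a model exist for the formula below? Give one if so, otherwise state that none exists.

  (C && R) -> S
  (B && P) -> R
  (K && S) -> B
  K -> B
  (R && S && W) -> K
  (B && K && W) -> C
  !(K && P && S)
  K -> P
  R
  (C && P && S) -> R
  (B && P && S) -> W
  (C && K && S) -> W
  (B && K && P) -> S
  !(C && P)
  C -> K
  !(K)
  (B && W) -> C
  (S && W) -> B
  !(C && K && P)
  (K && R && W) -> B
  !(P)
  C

Unsatisfiable — no assignment works.

Case K = True:
  Clause (!K) is falsified — contradiction.
Case K = False:
  (!P) forces P = False.
  (!C || K) forces C = False.
  Clause (C) is falsified — contradiction.
Both cases fail, so the formula is unsatisfiable.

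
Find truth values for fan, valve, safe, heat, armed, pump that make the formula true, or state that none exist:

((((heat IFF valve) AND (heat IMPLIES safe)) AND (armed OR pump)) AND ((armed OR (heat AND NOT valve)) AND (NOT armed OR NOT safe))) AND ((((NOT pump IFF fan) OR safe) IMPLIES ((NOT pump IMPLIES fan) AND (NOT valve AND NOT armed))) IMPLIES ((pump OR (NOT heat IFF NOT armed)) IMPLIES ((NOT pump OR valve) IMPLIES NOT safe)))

fan = True, valve = False, safe = False, heat = False, armed = True, pump = False

  (((heat IFF valve) AND (heat IMPLIES safe)) AND (armed OR pump)) AND ((armed OR (heat AND NOT valve)) AND (NOT armed OR NOT safe)) = True
    ((heat IFF valve) AND (heat IMPLIES safe)) AND (armed OR pump) = True
      (heat IFF valve) AND (heat IMPLIES safe) = True
        heat IFF valve = True
        heat IMPLIES safe = True
      armed OR pump = True
    (armed OR (heat AND NOT valve)) AND (NOT armed OR NOT safe) = True
      armed OR (heat AND NOT valve) = True
        heat AND NOT valve = False
          NOT valve = True
      NOT armed OR NOT safe = True
        NOT armed = False
        NOT safe = True
  (((NOT pump IFF fan) OR safe) IMPLIES ((NOT pump IMPLIES fan) AND (NOT valve AND NOT armed))) IMPLIES ((pump OR (NOT heat IFF NOT armed)) IMPLIES ((NOT pump OR valve) IMPLIES NOT safe)) = True
    ((NOT pump IFF fan) OR safe) IMPLIES ((NOT pump IMPLIES fan) AND (NOT valve AND NOT armed)) = False
      (NOT pump IFF fan) OR safe = True
        NOT pump IFF fan = True
          NOT pump = True
      (NOT pump IMPLIES fan) AND (NOT valve AND NOT armed) = False
        NOT pump IMPLIES fan = True
          NOT pump = True
        NOT valve AND NOT armed = False
          NOT valve = True
          NOT armed = False
    (pump OR (NOT heat IFF NOT armed)) IMPLIES ((NOT pump OR valve) IMPLIES NOT safe) = True
      pump OR (NOT heat IFF NOT armed) = False
        NOT heat IFF NOT armed = False
          NOT heat = True
          NOT armed = False
      (NOT pump OR valve) IMPLIES NOT safe = True
        NOT pump OR valve = True
          NOT pump = True
        NOT safe = True
Both conjuncts True, so the formula holds.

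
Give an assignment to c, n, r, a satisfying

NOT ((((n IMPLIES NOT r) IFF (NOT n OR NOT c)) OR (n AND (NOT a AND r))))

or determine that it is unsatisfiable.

c: True, n: True, r: False, a: False

  NOT ((((n IMPLIES NOT r) IFF (NOT n OR NOT c)) OR (n AND (NOT a AND r)))) = True
    ((n IMPLIES NOT r) IFF (NOT n OR NOT c)) OR (n AND (NOT a AND r)) = False
      (n IMPLIES NOT r) IFF (NOT n OR NOT c) = False
        n IMPLIES NOT r = True
          NOT r = True
        NOT n OR NOT c = False
          NOT n = False
          NOT c = False
      n AND (NOT a AND r) = False
        NOT a AND r = False
          NOT a = True
The formula evaluates to True.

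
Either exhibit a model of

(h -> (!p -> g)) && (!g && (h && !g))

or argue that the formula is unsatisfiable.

p = True, h = True, g = False

  h -> (!p -> g) = True
    !p -> g = True
      !p = False
  !g && (h && !g) = True
    !g = True
    h && !g = True
      !g = True
Both conjuncts True, so the formula holds.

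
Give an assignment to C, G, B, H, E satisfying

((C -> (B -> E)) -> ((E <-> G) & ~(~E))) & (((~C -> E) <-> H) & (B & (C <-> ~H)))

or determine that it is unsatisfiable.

C = False, G = True, B = True, H = True, E = True

  (C -> (B -> E)) -> ((E <-> G) & ~(~E)) = True
    C -> (B -> E) = True
      B -> E = True
    (E <-> G) & ~(~E) = True
      E <-> G = True
      ~(~E) = True
        ~E = False
  ((~C -> E) <-> H) & (B & (C <-> ~H)) = True
    (~C -> E) <-> H = True
      ~C -> E = True
        ~C = True
    B & (C <-> ~H) = True
      C <-> ~H = True
        ~H = False
Both conjuncts True, so the formula holds.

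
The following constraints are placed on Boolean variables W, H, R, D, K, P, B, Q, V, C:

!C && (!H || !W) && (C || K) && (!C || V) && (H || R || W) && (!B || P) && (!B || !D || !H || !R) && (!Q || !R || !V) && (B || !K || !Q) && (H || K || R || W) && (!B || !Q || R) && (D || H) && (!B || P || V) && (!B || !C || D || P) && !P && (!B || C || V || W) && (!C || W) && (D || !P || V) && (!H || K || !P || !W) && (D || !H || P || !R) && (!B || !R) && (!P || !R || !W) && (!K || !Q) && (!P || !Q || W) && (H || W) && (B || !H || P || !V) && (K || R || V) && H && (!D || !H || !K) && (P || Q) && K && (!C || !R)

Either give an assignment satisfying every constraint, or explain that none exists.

UNSATISFIABLE

Case K = True:
  (!C) forces C = False.
  (!P) forces P = False.
  (!B || P) forces B = False.
  (B || !K || !Q) forces Q = False.
  Clause (P || Q) is falsified — contradiction.
Case K = False:
  Clause (K) is falsified — contradiction.
Both cases fail, so the formula is unsatisfiable.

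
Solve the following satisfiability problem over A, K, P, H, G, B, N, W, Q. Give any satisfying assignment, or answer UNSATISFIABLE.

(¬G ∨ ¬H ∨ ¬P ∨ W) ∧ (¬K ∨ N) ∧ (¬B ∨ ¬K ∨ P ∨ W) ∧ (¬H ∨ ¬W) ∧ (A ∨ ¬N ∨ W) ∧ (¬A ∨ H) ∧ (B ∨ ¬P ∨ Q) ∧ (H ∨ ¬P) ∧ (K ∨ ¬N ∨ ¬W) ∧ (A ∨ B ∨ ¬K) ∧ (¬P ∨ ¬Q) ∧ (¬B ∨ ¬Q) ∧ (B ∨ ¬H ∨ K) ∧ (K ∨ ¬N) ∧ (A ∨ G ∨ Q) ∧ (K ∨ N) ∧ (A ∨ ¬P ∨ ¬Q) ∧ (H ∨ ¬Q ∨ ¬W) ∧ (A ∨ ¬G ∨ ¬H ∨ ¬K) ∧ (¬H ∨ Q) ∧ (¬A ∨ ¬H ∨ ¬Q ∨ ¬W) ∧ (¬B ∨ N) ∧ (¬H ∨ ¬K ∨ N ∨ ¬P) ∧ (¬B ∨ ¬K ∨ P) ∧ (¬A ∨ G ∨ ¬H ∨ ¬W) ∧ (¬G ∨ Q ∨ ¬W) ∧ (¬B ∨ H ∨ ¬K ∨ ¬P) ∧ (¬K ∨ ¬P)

A = True; K = True; P = False; H = True; G = True; B = False; N = True; W = False; Q = True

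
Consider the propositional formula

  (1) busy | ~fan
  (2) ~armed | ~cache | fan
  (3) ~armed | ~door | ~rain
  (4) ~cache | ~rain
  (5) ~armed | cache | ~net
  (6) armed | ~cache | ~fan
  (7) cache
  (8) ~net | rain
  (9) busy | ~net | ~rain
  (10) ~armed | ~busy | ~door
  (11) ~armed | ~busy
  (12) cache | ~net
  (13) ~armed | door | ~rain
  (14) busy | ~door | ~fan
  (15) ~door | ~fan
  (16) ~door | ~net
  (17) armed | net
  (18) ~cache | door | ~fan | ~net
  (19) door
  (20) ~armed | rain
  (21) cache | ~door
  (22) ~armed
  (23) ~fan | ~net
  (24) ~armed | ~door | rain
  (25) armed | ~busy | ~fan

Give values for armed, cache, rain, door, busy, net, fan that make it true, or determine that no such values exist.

The formula is unsatisfiable.

Case cache = True:
  (~cache | ~rain) forces rain = False.
  (~net | rain) forces net = False.
  (armed | net) forces armed = True.
  Clause (~armed | rain) is falsified — contradiction.
Case cache = False:
  Clause (cache) is falsified — contradiction.
Both cases fail, so the formula is unsatisfiable.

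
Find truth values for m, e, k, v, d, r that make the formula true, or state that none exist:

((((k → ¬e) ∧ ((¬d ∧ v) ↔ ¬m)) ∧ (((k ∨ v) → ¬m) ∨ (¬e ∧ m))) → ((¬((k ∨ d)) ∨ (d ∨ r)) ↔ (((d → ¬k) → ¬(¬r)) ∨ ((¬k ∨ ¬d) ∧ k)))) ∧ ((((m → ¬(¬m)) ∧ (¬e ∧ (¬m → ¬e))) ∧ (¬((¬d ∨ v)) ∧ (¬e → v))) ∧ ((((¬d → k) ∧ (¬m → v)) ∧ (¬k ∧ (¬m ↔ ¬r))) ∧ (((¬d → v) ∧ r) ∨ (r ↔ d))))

Unsatisfiable

Case d = True: the formula simplifies to ((((k → ¬e) ∧ m) ∧ (((k ∨ v) → ¬m) ∨ (¬e ∧ m))) → ((¬k → ¬(¬r)) ∨ (¬k ∧ k))) ∧ ((((m → ¬(¬m)) ∧ (¬e ∧ (¬m → ¬e))) ∧ (¬v ∧ (¬e → v))) ∧ (((¬m → v) ∧ (¬k ∧ (¬m ↔ ¬r))) ∧ (r ∨ r))).
  r = True: simplifies to (((m → ¬(¬m)) ∧ (¬e ∧ (¬m → ¬e))) ∧ (¬v ∧ (¬e → v))) ∧ ((¬m → v) ∧ (¬k ∧ m)).
    m = True: simplifies to (¬e ∧ (¬v ∧ (¬e → v))) ∧ ¬k.
      e = True: the conjunct ¬e is False.
      e = False: simplifies to (¬v ∧ v) ∧ ¬k.
        v = True: the conjunct ¬v is False.
        v = False: the conjunct v is False.
    m = False: the conjunct m is False.
  r = False: the conjunct r ∨ r becomes False ∨ False = False.
Case d = False: the conjunct ¬((¬d ∨ v)) becomes ¬((True ∨ v)) = False.
Both cases fail — unsatisfiable.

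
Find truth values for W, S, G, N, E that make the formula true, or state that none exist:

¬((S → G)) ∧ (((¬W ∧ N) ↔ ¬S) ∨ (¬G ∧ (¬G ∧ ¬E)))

W = True; S = True; G = False; N = False; E = False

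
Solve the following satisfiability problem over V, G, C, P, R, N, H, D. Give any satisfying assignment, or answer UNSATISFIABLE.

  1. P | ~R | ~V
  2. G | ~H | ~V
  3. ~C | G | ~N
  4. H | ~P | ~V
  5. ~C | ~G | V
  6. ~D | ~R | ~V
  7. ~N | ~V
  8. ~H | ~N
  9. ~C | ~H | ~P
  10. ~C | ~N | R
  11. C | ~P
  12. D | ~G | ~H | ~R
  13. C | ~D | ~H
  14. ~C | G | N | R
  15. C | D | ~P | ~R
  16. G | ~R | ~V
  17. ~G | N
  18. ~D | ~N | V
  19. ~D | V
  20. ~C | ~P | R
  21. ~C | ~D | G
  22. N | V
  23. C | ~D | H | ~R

V: False, G: True, C: False, P: False, R: True, N: True, H: False, D: False

Set V = False.
  then (~D | V) forces D = False.
  then (N | V) forces N = True.
  then (~H | ~N) forces H = False.
Set G = True.
  then (~C | ~G | V) forces C = False.
  then (C | ~P) forces P = False.
Set R = True.
All clauses satisfied.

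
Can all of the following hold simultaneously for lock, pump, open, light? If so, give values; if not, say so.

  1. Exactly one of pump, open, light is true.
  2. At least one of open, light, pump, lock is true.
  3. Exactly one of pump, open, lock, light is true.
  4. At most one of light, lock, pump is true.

lock=F, pump=T, open=F, light=F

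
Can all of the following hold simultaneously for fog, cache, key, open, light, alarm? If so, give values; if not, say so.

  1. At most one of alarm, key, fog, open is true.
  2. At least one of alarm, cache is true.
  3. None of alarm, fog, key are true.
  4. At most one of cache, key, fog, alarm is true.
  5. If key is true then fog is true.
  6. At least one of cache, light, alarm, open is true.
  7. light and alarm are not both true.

fog = False; cache = True; key = False; open = True; light = False; alarm = False

  (1) {alarm, key, fog, open}: 1 true — at most one ✓
  (2) {alarm, cache}: 1 true — at least one ✓
  (3) {alarm, fog, key}: 0 true — none ✓
  (4) {cache, key, fog, alarm}: 1 true — at most one ✓
  (5) key=F ⇒ fog: vacuous ✓
  (6) {cache, light, alarm, open}: 2 true — at least one ✓
  (7) light=F, alarm=F — not both ✓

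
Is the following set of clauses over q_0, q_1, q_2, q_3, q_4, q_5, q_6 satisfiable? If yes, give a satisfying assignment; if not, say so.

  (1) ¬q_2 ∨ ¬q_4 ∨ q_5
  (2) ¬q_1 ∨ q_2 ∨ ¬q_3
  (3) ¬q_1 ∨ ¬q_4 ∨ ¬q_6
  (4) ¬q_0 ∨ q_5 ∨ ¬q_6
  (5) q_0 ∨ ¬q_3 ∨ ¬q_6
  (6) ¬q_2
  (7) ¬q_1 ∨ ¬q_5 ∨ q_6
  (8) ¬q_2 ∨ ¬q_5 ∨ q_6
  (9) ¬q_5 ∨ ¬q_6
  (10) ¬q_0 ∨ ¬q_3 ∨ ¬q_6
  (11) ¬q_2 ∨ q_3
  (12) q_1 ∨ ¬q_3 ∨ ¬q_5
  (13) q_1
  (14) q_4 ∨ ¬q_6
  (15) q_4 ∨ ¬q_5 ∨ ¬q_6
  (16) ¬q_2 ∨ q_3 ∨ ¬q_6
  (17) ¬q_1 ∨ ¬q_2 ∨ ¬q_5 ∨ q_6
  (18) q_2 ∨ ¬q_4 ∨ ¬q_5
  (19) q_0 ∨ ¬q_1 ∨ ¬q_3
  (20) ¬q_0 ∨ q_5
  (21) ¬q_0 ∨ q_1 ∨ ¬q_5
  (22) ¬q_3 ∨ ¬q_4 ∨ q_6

Unit clause (¬q_2) forces q_2 = False.
Unit clause (q_1) forces q_1 = True.
In (¬q_1 ∨ q_2 ∨ ¬q_3) only ¬q_3 is left, so q_3 = False.
Try q_0 = True:
  (¬q_0 ∨ q_5) forces q_5 = True.
  (¬q_1 ∨ ¬q_5 ∨ q_6) forces q_6 = True.
  clause (¬q_5 ∨ ¬q_6) is falsified — backtrack.
So q_0 = False.
Set q_4 = True.
  then (¬q_1 ∨ ¬q_4 ∨ ¬q_6) forces q_6 = False.
  then (¬q_1 ∨ ¬q_5 ∨ q_6) forces q_5 = False.
All clauses satisfied.

q_0 = False; q_1 = True; q_2 = False; q_3 = False; q_4 = True; q_5 = False; q_6 = False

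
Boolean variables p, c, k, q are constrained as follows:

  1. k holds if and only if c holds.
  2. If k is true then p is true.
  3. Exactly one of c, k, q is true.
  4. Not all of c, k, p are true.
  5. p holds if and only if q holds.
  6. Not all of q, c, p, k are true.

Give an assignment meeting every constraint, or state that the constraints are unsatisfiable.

p = True, c = False, k = False, q = True

  (1) k=F, c=F — same ✓
  (2) k=F ⇒ p: vacuous ✓
  (3) {c, k, q}: 1 true — exactly one ✓
  (4) {c, k, p}: 1/3 true — not all ✓
  (5) p=T, q=T — same ✓
  (6) {q, c, p, k}: 2/4 true — not all ✓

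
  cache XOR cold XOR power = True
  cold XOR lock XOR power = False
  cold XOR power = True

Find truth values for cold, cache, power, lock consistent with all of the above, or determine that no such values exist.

cold = True, cache = False, power = False, lock = True

cache XOR cold XOR power = F XOR T XOR F = True ✓
cold XOR lock XOR power = T XOR T XOR F = False ✓
cold XOR power = T XOR F = True ✓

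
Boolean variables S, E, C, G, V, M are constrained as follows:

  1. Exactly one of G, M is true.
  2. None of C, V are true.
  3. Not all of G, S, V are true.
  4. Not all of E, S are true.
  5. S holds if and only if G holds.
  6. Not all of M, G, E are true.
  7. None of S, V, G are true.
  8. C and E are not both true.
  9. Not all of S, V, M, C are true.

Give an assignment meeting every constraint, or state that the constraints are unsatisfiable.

S = False, E = False, C = False, G = False, V = False, M = True

  (1) {G, M}: 1 true — exactly one ✓
  (2) {C, V}: 0 true — none ✓
  (3) {G, S, V}: 0/3 true — not all ✓
  (4) {E, S}: 0/2 true — not all ✓
  (5) S=F, G=F — same ✓
  (6) {M, G, E}: 1/3 true — not all ✓
  (7) {S, V, G}: 0 true — none ✓
  (8) C=F, E=F — not both ✓
  (9) {S, V, M, C}: 1/4 true — not all ✓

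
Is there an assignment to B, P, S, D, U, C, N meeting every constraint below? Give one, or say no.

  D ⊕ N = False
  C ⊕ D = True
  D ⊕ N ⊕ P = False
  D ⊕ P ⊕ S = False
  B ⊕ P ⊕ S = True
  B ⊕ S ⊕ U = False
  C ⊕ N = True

B = False, P = False, S = True, D = True, U = True, C = False, N = True

D ⊕ N = T ⊕ T = False ✓
C ⊕ D = F ⊕ T = True ✓
D ⊕ N ⊕ P = T ⊕ T ⊕ F = False ✓
D ⊕ P ⊕ S = T ⊕ F ⊕ T = False ✓
B ⊕ P ⊕ S = F ⊕ F ⊕ T = True ✓
B ⊕ S ⊕ U = F ⊕ T ⊕ T = False ✓
C ⊕ N = F ⊕ T = True ✓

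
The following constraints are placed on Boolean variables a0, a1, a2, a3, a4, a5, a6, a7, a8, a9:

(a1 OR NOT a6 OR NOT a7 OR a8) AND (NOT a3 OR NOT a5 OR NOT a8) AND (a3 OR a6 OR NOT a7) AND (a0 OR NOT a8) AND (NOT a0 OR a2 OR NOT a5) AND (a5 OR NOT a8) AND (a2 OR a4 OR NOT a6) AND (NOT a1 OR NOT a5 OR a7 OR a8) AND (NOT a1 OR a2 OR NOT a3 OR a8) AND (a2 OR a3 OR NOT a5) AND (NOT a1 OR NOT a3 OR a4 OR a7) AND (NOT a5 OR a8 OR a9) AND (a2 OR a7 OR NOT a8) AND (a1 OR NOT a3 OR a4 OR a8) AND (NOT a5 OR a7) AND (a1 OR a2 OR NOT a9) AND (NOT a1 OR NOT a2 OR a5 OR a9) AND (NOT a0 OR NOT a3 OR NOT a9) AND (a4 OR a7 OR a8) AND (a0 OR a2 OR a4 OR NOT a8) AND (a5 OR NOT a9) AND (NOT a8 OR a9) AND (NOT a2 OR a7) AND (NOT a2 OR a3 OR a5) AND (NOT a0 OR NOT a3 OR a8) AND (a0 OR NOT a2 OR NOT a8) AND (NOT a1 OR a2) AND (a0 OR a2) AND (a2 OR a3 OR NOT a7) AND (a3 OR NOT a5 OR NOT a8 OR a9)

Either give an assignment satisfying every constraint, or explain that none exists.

Set a0 = True.
Set a1 = False.
Set a2 = False.
  then (NOT a0 OR a2 OR NOT a5) forces a5 = False.
  then (a5 OR NOT a8) forces a8 = False.
  then (a1 OR a2 OR NOT a9) forces a9 = False.
  then (NOT a0 OR NOT a3 OR a8) forces a3 = False.
  then (a2 OR a3 OR NOT a7) forces a7 = False.
  then (a4 OR a7 OR a8) forces a4 = True.
Set a6 = True.
All clauses satisfied.

a0 = True, a1 = False, a2 = False, a3 = False, a4 = True, a5 = False, a6 = True, a7 = False, a8 = False, a9 = False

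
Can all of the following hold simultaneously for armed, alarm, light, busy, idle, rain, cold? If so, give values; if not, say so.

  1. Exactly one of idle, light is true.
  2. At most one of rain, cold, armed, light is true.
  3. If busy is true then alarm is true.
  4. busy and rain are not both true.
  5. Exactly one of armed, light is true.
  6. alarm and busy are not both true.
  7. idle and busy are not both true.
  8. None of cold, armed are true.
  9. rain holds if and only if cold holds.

armed: False; alarm: False; light: True; busy: False; idle: False; rain: False; cold: False

  (1) {idle, light}: 1 true — exactly one ✓
  (2) {rain, cold, armed, light}: 1 true — at most one ✓
  (3) busy=F ⇒ alarm: vacuous ✓
  (4) busy=F, rain=F — not both ✓
  (5) {armed, light}: 1 true — exactly one ✓
  (6) alarm=F, busy=F — not both ✓
  (7) idle=F, busy=F — not both ✓
  (8) {cold, armed}: 0 true — none ✓
  (9) rain=F, cold=F — same ✓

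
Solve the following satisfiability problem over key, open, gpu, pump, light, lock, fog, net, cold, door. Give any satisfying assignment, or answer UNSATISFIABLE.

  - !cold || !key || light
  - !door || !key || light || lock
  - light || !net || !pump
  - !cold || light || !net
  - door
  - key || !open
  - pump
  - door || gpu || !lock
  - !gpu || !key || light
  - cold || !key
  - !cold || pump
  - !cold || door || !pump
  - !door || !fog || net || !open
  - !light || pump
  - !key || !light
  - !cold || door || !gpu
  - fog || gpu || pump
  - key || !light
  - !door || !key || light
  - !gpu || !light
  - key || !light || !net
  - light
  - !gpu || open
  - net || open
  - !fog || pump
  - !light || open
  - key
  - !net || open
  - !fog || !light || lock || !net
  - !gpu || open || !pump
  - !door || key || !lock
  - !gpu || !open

Unsatisfiable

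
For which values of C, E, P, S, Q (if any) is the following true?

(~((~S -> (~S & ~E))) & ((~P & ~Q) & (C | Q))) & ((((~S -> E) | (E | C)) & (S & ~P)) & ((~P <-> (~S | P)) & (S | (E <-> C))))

Unsatisfiable — no assignment works.

Case S = True: the conjunct ~((~S -> (~S & ~E))) becomes ~((False -> False)) = False.
Case S = False: the conjunct S is False.
Both cases fail — unsatisfiable.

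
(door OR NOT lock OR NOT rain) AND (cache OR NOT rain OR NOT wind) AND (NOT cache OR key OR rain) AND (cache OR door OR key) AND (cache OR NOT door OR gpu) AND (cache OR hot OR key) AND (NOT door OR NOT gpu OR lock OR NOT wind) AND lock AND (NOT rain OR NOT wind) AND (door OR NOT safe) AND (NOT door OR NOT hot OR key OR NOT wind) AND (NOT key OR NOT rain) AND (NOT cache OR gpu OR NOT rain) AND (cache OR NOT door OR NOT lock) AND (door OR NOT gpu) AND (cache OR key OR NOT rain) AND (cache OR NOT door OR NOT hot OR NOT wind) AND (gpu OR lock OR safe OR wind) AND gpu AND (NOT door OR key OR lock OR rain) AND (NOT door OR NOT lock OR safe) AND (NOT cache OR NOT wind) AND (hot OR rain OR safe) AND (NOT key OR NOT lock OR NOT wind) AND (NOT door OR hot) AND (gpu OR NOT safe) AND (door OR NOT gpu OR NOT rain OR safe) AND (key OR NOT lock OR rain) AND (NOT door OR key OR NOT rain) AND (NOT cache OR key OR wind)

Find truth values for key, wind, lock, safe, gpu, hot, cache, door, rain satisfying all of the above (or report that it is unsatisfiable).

Unit clause (lock) forces lock = True.
Unit clause (gpu) forces gpu = True.
In (door OR NOT gpu) only door is left, so door = True.
In (NOT door OR NOT lock OR safe) only safe is left, so safe = True.
In (NOT door OR hot) only hot is left, so hot = True.
In (cache OR NOT door OR NOT lock) only cache is left, so cache = True.
In (NOT cache OR NOT wind) only NOT wind is left, so wind = False.
In (NOT cache OR key OR wind) only key is left, so key = True.
In (NOT key OR NOT rain) only NOT rain is left, so rain = False.
All clauses satisfied.

key=T; wind=F; lock=T; safe=T; gpu=T; hot=T; cache=T; door=T; rain=F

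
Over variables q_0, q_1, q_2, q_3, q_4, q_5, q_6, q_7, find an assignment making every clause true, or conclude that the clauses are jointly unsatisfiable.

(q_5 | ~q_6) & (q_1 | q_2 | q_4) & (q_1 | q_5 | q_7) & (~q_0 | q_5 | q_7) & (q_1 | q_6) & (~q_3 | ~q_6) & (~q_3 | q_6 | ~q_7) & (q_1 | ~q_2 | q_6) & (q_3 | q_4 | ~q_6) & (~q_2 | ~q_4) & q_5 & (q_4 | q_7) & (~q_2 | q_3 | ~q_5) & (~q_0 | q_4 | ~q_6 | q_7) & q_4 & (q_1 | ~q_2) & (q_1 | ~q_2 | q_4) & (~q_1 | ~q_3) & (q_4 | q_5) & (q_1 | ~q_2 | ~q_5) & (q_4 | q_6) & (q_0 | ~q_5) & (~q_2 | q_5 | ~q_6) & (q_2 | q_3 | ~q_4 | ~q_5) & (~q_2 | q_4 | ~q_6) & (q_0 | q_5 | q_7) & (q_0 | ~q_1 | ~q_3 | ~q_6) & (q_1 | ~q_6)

No satisfying assignment exists.

Case q_1 = True:
  (q_5) forces q_5 = True.
  (q_4) forces q_4 = True.
  (~q_2 | ~q_4) forces q_2 = False.
  (~q_1 | ~q_3) forces q_3 = False.
  Clause (q_2 | q_3 | ~q_4 | ~q_5) is falsified — contradiction.
Case q_1 = False:
  (q_1 | q_6) forces q_6 = True.
  Clause (q_1 | ~q_6) is falsified — contradiction.
Both cases fail, so the formula is unsatisfiable.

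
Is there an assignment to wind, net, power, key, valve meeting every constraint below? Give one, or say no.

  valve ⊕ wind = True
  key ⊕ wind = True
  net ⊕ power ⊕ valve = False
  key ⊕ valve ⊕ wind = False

wind: False, net: True, power: False, key: True, valve: True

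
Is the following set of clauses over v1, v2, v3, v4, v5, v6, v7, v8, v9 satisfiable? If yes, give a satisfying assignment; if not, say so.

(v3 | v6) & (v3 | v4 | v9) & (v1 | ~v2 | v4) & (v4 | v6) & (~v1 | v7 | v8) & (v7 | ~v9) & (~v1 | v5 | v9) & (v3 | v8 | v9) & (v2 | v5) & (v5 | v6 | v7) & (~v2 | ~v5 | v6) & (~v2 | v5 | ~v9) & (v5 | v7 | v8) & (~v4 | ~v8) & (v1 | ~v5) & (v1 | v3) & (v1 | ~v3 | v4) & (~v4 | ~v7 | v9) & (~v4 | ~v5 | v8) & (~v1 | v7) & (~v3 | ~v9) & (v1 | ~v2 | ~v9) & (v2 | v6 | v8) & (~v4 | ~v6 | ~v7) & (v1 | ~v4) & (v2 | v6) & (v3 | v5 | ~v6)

v1=T, v2=T, v3=F, v4=F, v5=T, v6=T, v7=T, v8=F, v9=T

Try v1 = False:
  (v1 | ~v5) forces v5 = False.
  (v2 | v5) forces v2 = True.
  (v1 | ~v2 | v4) forces v4 = True.
  clause (v1 | ~v4) is falsified — backtrack.
So v1 = True.
  then (~v1 | v7) forces v7 = True.
Set v2 = True.
Set v3 = False.
  then (v3 | v6) forces v6 = True.
  then (~v4 | ~v6 | ~v7) forces v4 = False.
  then (v3 | v5 | ~v6) forces v5 = True.
  then (v3 | v4 | v9) forces v9 = True.
Set v8 = False.
All clauses satisfied.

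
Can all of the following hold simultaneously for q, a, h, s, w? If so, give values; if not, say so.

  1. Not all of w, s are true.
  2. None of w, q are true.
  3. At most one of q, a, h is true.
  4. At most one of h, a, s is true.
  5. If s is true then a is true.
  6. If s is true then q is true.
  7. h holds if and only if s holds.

q: False, a: True, h: False, s: False, w: False

  (1) {w, s}: 0/2 true — not all ✓
  (2) {w, q}: 0 true — none ✓
  (3) {q, a, h}: 1 true — at most one ✓
  (4) {h, a, s}: 1 true — at most one ✓
  (5) s=F ⇒ a: vacuous ✓
  (6) s=F ⇒ q: vacuous ✓
  (7) h=F, s=F — same ✓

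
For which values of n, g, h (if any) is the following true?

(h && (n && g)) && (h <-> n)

n: True; g: True; h: True

  h && (n && g) = True
    n && g = True
  h <-> n = True
Both conjuncts True, so the formula holds.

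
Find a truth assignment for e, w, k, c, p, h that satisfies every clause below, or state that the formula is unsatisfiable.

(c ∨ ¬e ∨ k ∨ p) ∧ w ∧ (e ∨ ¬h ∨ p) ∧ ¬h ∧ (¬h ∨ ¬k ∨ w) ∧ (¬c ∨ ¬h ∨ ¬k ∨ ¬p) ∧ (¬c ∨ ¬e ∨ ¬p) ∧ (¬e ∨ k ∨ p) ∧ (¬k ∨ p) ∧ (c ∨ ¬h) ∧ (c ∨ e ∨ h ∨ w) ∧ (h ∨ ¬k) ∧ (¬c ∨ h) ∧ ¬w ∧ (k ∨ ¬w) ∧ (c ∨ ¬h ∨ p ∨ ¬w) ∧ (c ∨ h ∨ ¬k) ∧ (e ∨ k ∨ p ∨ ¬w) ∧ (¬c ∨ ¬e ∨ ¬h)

The formula is unsatisfiable.

Case w = True:
  Clause (¬w) is falsified — contradiction.
Case w = False:
  Clause (w) is falsified — contradiction.
Both cases fail, so the formula is unsatisfiable.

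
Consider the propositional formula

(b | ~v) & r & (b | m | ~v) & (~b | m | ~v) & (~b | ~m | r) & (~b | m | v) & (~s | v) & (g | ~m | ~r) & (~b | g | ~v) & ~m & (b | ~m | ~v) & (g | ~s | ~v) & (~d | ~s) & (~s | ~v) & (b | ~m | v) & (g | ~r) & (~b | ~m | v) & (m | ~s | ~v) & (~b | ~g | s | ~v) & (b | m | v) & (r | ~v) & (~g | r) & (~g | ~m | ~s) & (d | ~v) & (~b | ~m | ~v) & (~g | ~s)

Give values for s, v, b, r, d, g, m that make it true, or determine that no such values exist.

Case v = True:
  (b | ~v) forces b = True.
  (r) forces r = True.
  (~b | m | ~v) forces m = True.
  Clause (~m) is falsified — contradiction.
Case v = False:
  (r) forces r = True.
  (~s | v) forces s = False.
  (~m) forces m = False.
  (~b | m | v) forces b = False.
  Clause (b | m | v) is falsified — contradiction.
Both cases fail, so the formula is unsatisfiable.

UNSATISFIABLE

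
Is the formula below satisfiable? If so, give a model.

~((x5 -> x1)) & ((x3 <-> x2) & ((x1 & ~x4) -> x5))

x1 = False; x2 = True; x3 = True; x4 = False; x5 = True

  ~((x5 -> x1)) = True
    x5 -> x1 = False
  (x3 <-> x2) & ((x1 & ~x4) -> x5) = True
    x3 <-> x2 = True
    (x1 & ~x4) -> x5 = True
      x1 & ~x4 = False
        ~x4 = True
Both conjuncts True, so the formula holds.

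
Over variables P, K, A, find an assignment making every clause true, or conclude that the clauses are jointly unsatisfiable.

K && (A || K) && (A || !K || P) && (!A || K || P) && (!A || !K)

Unit clause (K) forces K = True.
In (!A || !K) only !A is left, so A = False.
In (A || !K || P) only P is left, so P = True.
Check each clause:
  (K): K holds.
  (A || K): K holds.
  (A || !K || P): P holds.
  (!A || K || P): !A holds.
  (!A || !K): !A holds.
All clauses satisfied.

P: True; K: True; A: False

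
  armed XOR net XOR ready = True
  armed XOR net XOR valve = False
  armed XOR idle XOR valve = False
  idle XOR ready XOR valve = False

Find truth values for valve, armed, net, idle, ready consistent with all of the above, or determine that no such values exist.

valve = True, armed = False, net = True, idle = True, ready = False

armed XOR net XOR ready = F XOR T XOR F = True ✓
armed XOR net XOR valve = F XOR T XOR T = False ✓
armed XOR idle XOR valve = F XOR T XOR T = False ✓
idle XOR ready XOR valve = T XOR F XOR T = False ✓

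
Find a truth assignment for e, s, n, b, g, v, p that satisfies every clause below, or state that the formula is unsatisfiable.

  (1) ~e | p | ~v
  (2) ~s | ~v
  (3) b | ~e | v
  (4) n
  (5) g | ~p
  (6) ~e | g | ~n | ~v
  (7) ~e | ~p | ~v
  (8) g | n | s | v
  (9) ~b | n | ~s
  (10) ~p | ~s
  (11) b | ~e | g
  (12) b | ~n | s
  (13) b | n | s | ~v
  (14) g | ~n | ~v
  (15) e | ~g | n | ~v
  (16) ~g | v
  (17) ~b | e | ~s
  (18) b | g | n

e = False, s = True, n = True, b = False, g = False, v = False, p = False

Unit clause (n) forces n = True.
Set e = False.
Set s = True.
  then (~s | ~v) forces v = False.
  then (~p | ~s) forces p = False.
  then (~g | v) forces g = False.
  then (~b | e | ~s) forces b = False.
All clauses satisfied.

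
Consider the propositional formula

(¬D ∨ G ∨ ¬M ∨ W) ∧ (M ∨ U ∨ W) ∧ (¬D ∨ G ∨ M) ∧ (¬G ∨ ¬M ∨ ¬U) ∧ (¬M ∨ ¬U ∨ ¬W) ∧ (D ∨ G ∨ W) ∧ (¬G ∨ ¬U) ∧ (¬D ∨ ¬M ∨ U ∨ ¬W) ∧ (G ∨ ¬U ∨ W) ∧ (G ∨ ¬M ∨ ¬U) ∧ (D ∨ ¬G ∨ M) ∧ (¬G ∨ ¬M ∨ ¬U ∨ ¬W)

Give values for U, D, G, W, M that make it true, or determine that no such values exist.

Set U = False.
Set D = True.
Try G = False:
  (¬D ∨ G ∨ M) forces M = True.
  (¬D ∨ G ∨ ¬M ∨ W) forces W = True.
  clause (¬D ∨ ¬M ∨ U ∨ ¬W) is falsified — backtrack.
So G = True.
Set W = False.
  then (M ∨ U ∨ W) forces M = True.
All clauses satisfied.

U = False, D = True, G = True, W = False, M = True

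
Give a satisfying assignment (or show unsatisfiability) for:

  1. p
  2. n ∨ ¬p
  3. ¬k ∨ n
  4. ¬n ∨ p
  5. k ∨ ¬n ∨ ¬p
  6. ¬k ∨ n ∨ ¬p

n=T, p=T, k=T

Unit clause (p) forces p = True.
In (n ∨ ¬p) only n is left, so n = True.
In (k ∨ ¬n ∨ ¬p) only k is left, so k = True.
Check each clause:
  (p): p holds.
  (n ∨ ¬p): n holds.
  (¬k ∨ n): n holds.
  (¬n ∨ p): p holds.
  (k ∨ ¬n ∨ ¬p): k holds.
  (¬k ∨ n ∨ ¬p): n holds.
All clauses satisfied.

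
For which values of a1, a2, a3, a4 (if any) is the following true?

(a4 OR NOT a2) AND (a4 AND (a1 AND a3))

a1 = True, a2 = True, a3 = True, a4 = True

  a4 OR NOT a2 = True
    NOT a2 = False
  a4 AND (a1 AND a3) = True
    a1 AND a3 = True
Both conjuncts True, so the formula holds.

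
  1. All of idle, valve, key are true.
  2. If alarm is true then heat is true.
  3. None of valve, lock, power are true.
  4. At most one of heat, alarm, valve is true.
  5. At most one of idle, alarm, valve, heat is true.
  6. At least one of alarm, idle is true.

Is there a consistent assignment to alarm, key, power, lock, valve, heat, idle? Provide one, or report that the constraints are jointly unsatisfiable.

The formula is unsatisfiable.

Case valve = True:
  Constraint (3) is violated (valve=T) — contradiction.
Case valve = False:
  Constraint (1) is violated (valve=F) — contradiction.
Both cases fail — unsatisfiable.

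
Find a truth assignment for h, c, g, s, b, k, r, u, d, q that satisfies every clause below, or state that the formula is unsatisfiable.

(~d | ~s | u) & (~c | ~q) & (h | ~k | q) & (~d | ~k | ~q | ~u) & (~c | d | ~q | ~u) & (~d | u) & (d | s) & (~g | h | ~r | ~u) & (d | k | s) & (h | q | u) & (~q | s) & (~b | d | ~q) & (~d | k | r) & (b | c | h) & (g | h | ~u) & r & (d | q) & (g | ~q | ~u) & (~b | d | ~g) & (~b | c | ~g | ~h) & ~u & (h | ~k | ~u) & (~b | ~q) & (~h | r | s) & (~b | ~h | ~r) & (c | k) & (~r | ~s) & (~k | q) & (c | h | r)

UNSATISFIABLE

Case s = True:
  (r) forces r = True.
  Clause (~r | ~s) is falsified — contradiction.
Case s = False:
  (d | s) forces d = True.
  (~d | u) forces u = True.
  Clause (~u) is falsified — contradiction.
Both cases fail, so the formula is unsatisfiable.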